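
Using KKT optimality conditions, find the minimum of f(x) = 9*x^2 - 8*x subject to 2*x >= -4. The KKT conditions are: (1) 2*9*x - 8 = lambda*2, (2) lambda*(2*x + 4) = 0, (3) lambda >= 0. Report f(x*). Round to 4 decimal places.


Step 1: Try lambda = 0 (constraint inactive).
Stationarity: 2*9*x - 8 = 0
x* = 8/(2*9) = 4/9 = 0.4444 (rounded; the exact value 4/9 is used below)
Check constraint: 2*0.4444 = 0.8888 >= -4 -- satisfied.
Step 2: Compute optimal value.
f(x*) = 9*(4/9)^2 - 8*(4/9) = -1.7778


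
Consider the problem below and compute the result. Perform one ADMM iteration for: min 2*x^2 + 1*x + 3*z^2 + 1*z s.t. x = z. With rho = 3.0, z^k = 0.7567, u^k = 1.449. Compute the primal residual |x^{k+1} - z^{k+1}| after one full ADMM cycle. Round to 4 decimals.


ADMM iteration with rho = 3.0, z^k = 0.7567, u^k = 1.449
Step 1: x-update.
Minimize 2*x^2 + 1*x + (3.0/2)*(x - 0.7567 + 1.449)^2
FOC: (2*2 + 3.0)*x = -1 + 3.0*(0.7567 - 1.449)
x^{k+1} = -0.4396
Step 2: z-update.
Minimize 3*z^2 + 1*z + (3.0/2)*(-0.4396 - z + 1.449)^2
FOC: (2*3 + 3.0)*z = -1 + 3.0*(-0.4396 + 1.449)
z^{k+1} = 0.2254
Step 3: u-update.
u^{k+1} = 1.449 - 0.4396 - 0.2254 = 0.7841
Step 4: Primal residual = |-0.4396 - 0.2254| = 0.6649


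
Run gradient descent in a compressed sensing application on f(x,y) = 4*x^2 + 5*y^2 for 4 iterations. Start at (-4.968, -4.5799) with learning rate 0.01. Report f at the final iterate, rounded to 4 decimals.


Gradient descent on f(x,y) = 4*x^2 + 5*y^2.
Starting point: (-4.968, -4.5799), alpha = 0.01
Step 1: grad_x = 2*4*-4.968 = -39.744, grad_y = 2*5*-4.5799 = -45.799
  x_1 = -4.968 - 0.01*-39.744 = -4.5706
  y_1 = -4.5799 - 0.01*-45.799 = -4.1219
Step 2: grad_x = 2*4*-4.5706 = -36.5645, grad_y = 2*5*-4.1219 = -41.2191
  x_2 = -4.5706 - 0.01*-36.5645 = -4.2049
  y_2 = -4.1219 - 0.01*-41.2191 = -3.7097
Step 3: grad_x = 2*4*-4.2049 = -33.6393, grad_y = 2*5*-3.7097 = -37.0972
  x_3 = -4.2049 - 0.01*-33.6393 = -3.8685
  y_3 = -3.7097 - 0.01*-37.0972 = -3.3387
Step 4: grad_x = 2*4*-3.8685 = -30.9482, grad_y = 2*5*-3.3387 = -33.3875
  x_4 = -3.8685 - 0.01*-30.9482 = -3.559
  y_4 = -3.3387 - 0.01*-33.3875 = -3.0049
f(-3.559, -3.0049) = 4*(-3.559)^2 + 5*(-3.0049)^2 = 95.8134


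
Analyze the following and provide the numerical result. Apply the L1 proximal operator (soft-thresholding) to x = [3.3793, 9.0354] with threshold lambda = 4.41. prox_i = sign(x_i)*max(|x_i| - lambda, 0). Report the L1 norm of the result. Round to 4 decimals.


Soft-thresholding with lambda = 4.41:
prox(3.3793) = sign(3.3793)*max(|3.3793| - 4.41, 0) = 0.0
prox(9.0354) = sign(9.0354)*max(|9.0354| - 4.41, 0) = 4.6254
prox(x) = [0.0, 4.6254]
||prox(x)||_1 = 0.0 + 4.6254 = 4.6254


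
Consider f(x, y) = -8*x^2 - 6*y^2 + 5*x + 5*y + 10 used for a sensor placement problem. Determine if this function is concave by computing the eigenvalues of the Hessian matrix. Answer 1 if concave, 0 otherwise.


The Hessian of f(x,y) = -8*x^2 - 6*y^2 + 5*x + 5*y + 10 is:
H = [[-16, 0], [0, -12]]
Trace = -16 - 12 = -28
Determinant = -16*-12 - (0)^2 = 192
Discriminant = (-28)^2 - 4*192 = 16.0
Eigenvalues: lambda_1 = -16.0, lambda_2 = -12.0
The function is concave.

1


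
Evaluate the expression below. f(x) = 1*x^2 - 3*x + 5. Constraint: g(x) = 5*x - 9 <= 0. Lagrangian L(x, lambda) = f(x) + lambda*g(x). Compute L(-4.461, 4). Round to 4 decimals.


Step 1: Evaluate f(x).
f(-4.461) = 1*(-4.461)^2 - 3*(-4.461) + 5 = 38.2835
Step 2: Evaluate g(x).
g(-4.461) = 5*-4.461 - 9 = -31.305
Step 3: Compute Lagrangian.
L = 38.2835 + 4*-31.305 = -86.9365


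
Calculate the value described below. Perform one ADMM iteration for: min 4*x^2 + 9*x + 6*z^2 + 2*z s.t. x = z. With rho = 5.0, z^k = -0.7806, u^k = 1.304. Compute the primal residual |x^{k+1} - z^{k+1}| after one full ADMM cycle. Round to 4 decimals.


ADMM iteration with rho = 5.0, z^k = -0.7806, u^k = 1.304
Step 1: x-update.
Minimize 4*x^2 + 9*x + (5.0/2)*(x + 0.7806 + 1.304)^2
FOC: (2*4 + 5.0)*x = -9 + 5.0*(-0.7806 - 1.304)
x^{k+1} = -1.4941
Step 2: z-update.
Minimize 6*z^2 + 2*z + (5.0/2)*(-1.4941 - z + 1.304)^2
FOC: (2*6 + 5.0)*z = -2 + 5.0*(-1.4941 + 1.304)
z^{k+1} = -0.1736
Step 3: u-update.
u^{k+1} = 1.304 - 1.4941 + 0.1736 = -0.0165
Step 4: Primal residual = |-1.4941 + 0.1736| = 1.3205


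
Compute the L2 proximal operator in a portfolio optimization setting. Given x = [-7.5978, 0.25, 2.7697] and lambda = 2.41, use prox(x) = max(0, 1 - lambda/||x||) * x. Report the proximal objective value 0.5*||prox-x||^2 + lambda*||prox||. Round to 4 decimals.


Step 1: Compute ||x||.
||x|| = 8.0908
Step 2: Compute scaling factor.
scale = max(0, 1 - 2.41/8.0908) = 0.7021
Step 3: prox(x) = [-5.3346, 0.1755, 1.9447]
||prox(x)|| = 5.6808
Step 4: Proximal objective.
0.5*||prox-x||^2 = 2.9041
lambda*||prox|| = 13.6907
Total = 16.5947


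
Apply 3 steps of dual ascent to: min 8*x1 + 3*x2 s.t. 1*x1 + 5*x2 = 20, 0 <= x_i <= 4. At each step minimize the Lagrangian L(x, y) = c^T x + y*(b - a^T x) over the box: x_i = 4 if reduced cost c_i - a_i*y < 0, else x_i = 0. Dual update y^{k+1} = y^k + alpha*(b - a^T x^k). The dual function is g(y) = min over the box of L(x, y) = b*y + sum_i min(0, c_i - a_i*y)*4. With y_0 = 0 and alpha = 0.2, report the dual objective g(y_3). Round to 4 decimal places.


Dual ascent for LP: min 8*x1 + 3*x2, 1*x1 + 5*x2 = 20, 0 <= x_i <= 4
Step 1: y^k = 0.0, reduced costs: (8.0, 3.0)
  x^k = (0.0, 0.0), subgradient = b - a^T x = 20.0
  y^{k+1} = 0.0 + 0.2*20.0 = 4.0
Step 2: y^k = 4.0, reduced costs: (4.0, -17.0)
  x^k = (0.0, 4.0), subgradient = b - a^T x = 0.0
  y^{k+1} = 4.0 + 0.2*0.0 = 4.0
Step 3: y^k = 4.0, reduced costs: (4.0, -17.0)
  x^k = (0.0, 4.0), subgradient = b - a^T x = 0.0
  y^{k+1} = 4.0 + 0.2*0.0 = 4.0
Dual objective at y_3 = 4.0: reduced costs (4.0, -17.0), box minimizer x = (0.0, 4.0)
g(y_3) = b*y + (c1 - a1*y)*x1 + (c2 - a2*y)*x2 = 20*4.0 + 4.0*0.0 + (-17.0)*4.0 = 80.0 + 0.0 - 68.0 = 12.0


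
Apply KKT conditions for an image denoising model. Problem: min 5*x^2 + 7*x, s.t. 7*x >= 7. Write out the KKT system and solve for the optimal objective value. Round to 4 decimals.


Step 1: Try lambda = 0 (constraint inactive).
x_unc = -7/(2*5) = -0.7
Check: 7*-0.7 = -4.9 < 7 -- violated!
Step 2: Constraint must be active: 7*x = 7
x* = 7/7 = 1.0
lambda = (2*5*1.0 + 7)/7 = 2.4286
Step 3: Compute optimal value.
f(x*) = 5*1.0^2 + 7*1.0 = 12.0


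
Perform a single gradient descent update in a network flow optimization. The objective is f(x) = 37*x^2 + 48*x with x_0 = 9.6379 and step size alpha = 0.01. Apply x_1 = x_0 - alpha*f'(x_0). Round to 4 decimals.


We compute the gradient at x_0 and apply the update.
f'(x) = 74*x + 48
f'(9.6379) = 74*9.6379 + 48 = 761.2046
x_1 = 9.6379 - 0.01*761.2046 = 2.0259


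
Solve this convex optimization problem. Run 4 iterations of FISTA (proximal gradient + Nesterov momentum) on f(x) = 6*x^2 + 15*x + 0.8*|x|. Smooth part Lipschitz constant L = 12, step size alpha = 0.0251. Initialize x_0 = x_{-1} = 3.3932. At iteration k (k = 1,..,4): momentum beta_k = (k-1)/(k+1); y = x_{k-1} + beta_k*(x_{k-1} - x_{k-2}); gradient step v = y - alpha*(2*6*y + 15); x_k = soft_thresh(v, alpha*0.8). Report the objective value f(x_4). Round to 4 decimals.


FISTA on f(x) = 6*x^2 + 15*x + 0.8*|x|
L = 12, alpha = 0.0251
Iteration 1: beta = 0.0, y = 3.3932 + 0.0*(3.3932 - 3.3932) = 3.3932
  grad(y) = 55.7184, v = y - alpha*grad = 1.9947
  prox(v) = soft_thresh(1.9947, 0.0201) = 1.9746
Iteration 2: beta = 0.3333, y = 1.9746 + 0.3333*(1.9746 - 3.3932) = 1.5017
  grad(y) = 33.0206, v = y - alpha*grad = 0.6729
  prox(v) = soft_thresh(0.6729, 0.0201) = 0.6528
Iteration 3: beta = 0.5, y = 0.6528 + 0.5*(0.6528 - 1.9746) = -0.0081
  grad(y) = 14.9032, v = y - alpha*grad = -0.3821
  prox(v) = soft_thresh(-0.3821, 0.0201) = -0.3621
Iteration 4: beta = 0.6, y = -0.3621 + 0.6*(-0.3621 - 0.6528) = -0.971
  grad(y) = 3.3482, v = y - alpha*grad = -1.055
  prox(v) = soft_thresh(-1.055, 0.0201) = -1.0349
f(x_4) = 6*(-1.0349)^2 + 15*(-1.0349) + 0.8*|-1.0349| = -8.2695


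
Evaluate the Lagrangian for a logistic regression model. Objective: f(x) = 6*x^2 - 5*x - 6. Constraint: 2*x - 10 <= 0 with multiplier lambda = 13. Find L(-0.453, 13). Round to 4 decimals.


Step 1: Evaluate f(x).
f(-0.453) = 6*(-0.453)^2 - 5*(-0.453) - 6 = -2.5037
Step 2: Evaluate g(x).
g(-0.453) = 2*-0.453 - 10 = -10.906
Step 3: Compute Lagrangian.
L = -2.5037 + 13*-10.906 = -144.2817


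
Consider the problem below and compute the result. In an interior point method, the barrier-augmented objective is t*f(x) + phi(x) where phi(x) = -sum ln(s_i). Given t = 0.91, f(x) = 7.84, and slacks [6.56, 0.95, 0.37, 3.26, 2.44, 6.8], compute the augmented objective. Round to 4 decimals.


Step 1: Compute log-barrier.
ln values: [1.881, -0.0513, -0.9943, 1.1817, 0.892, 1.9169]
phi = -(1.881 - 0.0513 - 0.9943 + 1.1817 + 0.892 + 1.9169) = -4.8261
Step 2: Compute augmented objective.
t*f(x) = 0.91*7.84 = 7.1344
Total = 7.1344 - 4.8261 = 2.3083


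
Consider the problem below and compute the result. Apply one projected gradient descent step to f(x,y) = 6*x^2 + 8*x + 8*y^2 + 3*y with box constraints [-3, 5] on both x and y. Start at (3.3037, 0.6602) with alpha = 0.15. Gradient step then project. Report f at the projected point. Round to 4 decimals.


Step 1: Compute gradient at (3.3037, 0.6602).
grad_x = 2*6*3.3037 + 8 = 47.6444
grad_y = 2*8*0.6602 + 3 = 13.5632
Step 2: Gradient step.
x_raw = 3.3037 - 0.15*47.6444 = -3.843
y_raw = 0.6602 - 0.15*13.5632 = -1.3743
Step 3: Project onto [-3, 5].
x_proj = clip(-3.843) = -3.0
y_proj = clip(-1.3743) = -1.3743
Step 4: Evaluate f.
f(-3.0, -1.3743) = 40.9863


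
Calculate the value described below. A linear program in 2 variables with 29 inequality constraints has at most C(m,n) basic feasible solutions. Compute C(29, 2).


Each vertex corresponds to some choice of n active constraints out of m, so the number of vertices is at most C(m, n) = m! / (n!(m-n)!).
m = 29, n = 2
Numerator: 29 * 28
Denominator: 2! = 2
C(29, 2) = 406


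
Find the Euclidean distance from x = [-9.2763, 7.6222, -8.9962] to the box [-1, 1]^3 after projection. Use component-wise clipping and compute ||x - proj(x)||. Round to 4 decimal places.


Project each component onto [-1, 1].
clip(-9.2763) = -1.0, clip(7.6222) = 1.0, clip(-8.9962) = -1.0
Projection = [-1.0, 1.0, -1.0]
Squared diffs: [68.4971, 43.8535, 63.9392]
Distance = sqrt(176.2898) = 13.2774


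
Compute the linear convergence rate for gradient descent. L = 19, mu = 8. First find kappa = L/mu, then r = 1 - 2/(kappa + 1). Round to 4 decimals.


Step 1: Compute the condition number.
kappa = L/mu = 19/8 = 2.375
Step 2: Compute the convergence rate.
r = 1 - 2/(kappa + 1) = 1 - 2*mu/(L + mu) = (L - mu)/(L + mu) = 11/27 = 0.4074


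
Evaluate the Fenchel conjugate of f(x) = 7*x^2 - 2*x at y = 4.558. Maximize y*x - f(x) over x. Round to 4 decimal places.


f*(y) = sup_x {y*x - a*x^2 - b*x} = sup_x {(y-b)*x - a*x^2}
FOC: (y - b) - 2a*x = 0 => x* = (y - b)/(2a)
x* = (4.558 + 2)/(2*7) = 0.4684
f*(4.558) = (y-b)^2/(4a) = (4.558 + 2)^2/(4*7)
= 43.0074/28 = 1.536


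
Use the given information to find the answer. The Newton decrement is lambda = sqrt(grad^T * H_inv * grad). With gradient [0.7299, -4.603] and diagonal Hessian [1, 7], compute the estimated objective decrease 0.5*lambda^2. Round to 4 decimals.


Step 1: H is diagonal, so H^(-1) * g = [0.7299, -0.6576].
Step 2: g^T H^(-1) g = sum_i g_i^2 / H_ii
  = (0.7299)^2/1 + (-4.603)^2/7
  = 0.5328 + 3.0268 = 3.5596
Step 3: Objective decrease = 0.5 * g^T H^(-1) g = 1.7798


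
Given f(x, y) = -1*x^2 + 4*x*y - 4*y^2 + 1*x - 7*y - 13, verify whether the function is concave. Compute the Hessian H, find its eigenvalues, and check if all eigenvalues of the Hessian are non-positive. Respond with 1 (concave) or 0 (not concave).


The Hessian of f(x,y) = -1*x^2 + 4*x*y - 4*y^2 + 1*x - 7*y - 13 is:
H = [[-2, 4], [4, -8]]
Trace = -2 - 8 = -10
Determinant = -2*-8 - (4)^2 = 0
Discriminant = (-10)^2 - 4*0 = 100.0
Eigenvalues: lambda_1 = -10.0, lambda_2 = 0.0
The function is concave.

1


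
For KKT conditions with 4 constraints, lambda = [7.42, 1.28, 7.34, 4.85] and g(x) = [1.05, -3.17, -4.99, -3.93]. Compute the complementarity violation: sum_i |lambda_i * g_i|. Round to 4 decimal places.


KKT complementary slackness check:
lambda_1 * g_1 = 7.42 * 1.05 = 7.791
lambda_2 * g_2 = 1.28 * -3.17 = -4.0576
lambda_3 * g_3 = 7.34 * -4.99 = -36.6266
lambda_4 * g_4 = 4.85 * -3.93 = -19.0605
Total violation = 7.791 + 4.0576 + 36.6266 + 19.0605 = 67.5357


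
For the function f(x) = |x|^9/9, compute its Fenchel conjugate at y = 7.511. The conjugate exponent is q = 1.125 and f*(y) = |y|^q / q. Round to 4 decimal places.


The conjugate exponent q satisfies 1/p + 1/q = 1.
p = 9, so q = 9/(9 - 1) = 1.125
|y|^q = 7.511^1.125 = 9.6641
f*(7.511) = 9.6641 / 1.125 = 8.5903


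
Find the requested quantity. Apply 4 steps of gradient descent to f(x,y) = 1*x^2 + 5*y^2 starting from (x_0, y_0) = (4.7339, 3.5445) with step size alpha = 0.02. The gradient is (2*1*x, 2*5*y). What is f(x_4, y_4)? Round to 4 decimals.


Gradient descent on f(x,y) = 1*x^2 + 5*y^2.
Starting point: (4.7339, 3.5445), alpha = 0.02
Step 1: grad_x = 2*1*4.7339 = 9.4678, grad_y = 2*5*3.5445 = 35.445
  x_1 = 4.7339 - 0.02*9.4678 = 4.5445
  y_1 = 3.5445 - 0.02*35.445 = 2.8356
Step 2: grad_x = 2*1*4.5445 = 9.0891, grad_y = 2*5*2.8356 = 28.356
  x_2 = 4.5445 - 0.02*9.0891 = 4.3628
  y_2 = 2.8356 - 0.02*28.356 = 2.2685
Step 3: grad_x = 2*1*4.3628 = 8.7255, grad_y = 2*5*2.2685 = 22.6848
  x_3 = 4.3628 - 0.02*8.7255 = 4.1883
  y_3 = 2.2685 - 0.02*22.6848 = 1.8148
Step 4: grad_x = 2*1*4.1883 = 8.3765, grad_y = 2*5*1.8148 = 18.1478
  x_4 = 4.1883 - 0.02*8.3765 = 4.0207
  y_4 = 1.8148 - 0.02*18.1478 = 1.4518
f(4.0207, 1.4518) = 1*4.0207^2 + 5*1.4518^2 = 26.7052


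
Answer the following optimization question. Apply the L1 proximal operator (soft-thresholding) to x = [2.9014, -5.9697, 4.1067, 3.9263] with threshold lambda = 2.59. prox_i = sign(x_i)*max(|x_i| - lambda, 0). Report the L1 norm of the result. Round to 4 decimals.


Soft-thresholding with lambda = 2.59:
prox(2.9014) = sign(2.9014)*max(|2.9014| - 2.59, 0) = 0.3114
prox(-5.9697) = sign(-5.9697)*max(|-5.9697| - 2.59, 0) = -3.3797
prox(4.1067) = sign(4.1067)*max(|4.1067| - 2.59, 0) = 1.5167
prox(3.9263) = sign(3.9263)*max(|3.9263| - 2.59, 0) = 1.3363
prox(x) = [0.3114, -3.3797, 1.5167, 1.3363]
||prox(x)||_1 = 0.3114 + 3.3797 + 1.5167 + 1.3363 = 6.5441


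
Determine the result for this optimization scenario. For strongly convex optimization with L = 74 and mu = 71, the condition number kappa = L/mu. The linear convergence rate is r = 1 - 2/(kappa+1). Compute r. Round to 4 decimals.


Step 1: Compute the condition number.
kappa = L/mu = 74/71 = 1.0423
Step 2: Compute the convergence rate.
r = 1 - 2/(kappa + 1) = 1 - 2*mu/(L + mu) = (L - mu)/(L + mu) = 3/145 = 0.0207


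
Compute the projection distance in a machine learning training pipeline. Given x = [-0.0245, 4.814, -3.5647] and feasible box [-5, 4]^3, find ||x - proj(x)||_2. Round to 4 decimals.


Project each component onto [-5, 4].
clip(-0.0245) = -0.0245, clip(4.814) = 4.0, clip(-3.5647) = -3.5647
Projection = [-0.0245, 4.0, -3.5647]
Squared diffs: [0.0, 0.6626, 0.0]
Distance = sqrt(0.6626) = 0.814


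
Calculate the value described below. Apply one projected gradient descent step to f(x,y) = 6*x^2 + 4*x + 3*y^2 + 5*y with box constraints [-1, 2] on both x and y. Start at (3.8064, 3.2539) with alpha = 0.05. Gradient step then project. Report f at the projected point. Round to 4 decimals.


Step 1: Compute gradient at (3.8064, 3.2539).
grad_x = 2*6*3.8064 + 4 = 49.6768
grad_y = 2*3*3.2539 + 5 = 24.5234
Step 2: Gradient step.
x_raw = 3.8064 - 0.05*49.6768 = 1.3226
y_raw = 3.2539 - 0.05*24.5234 = 2.0277
Step 3: Project onto [-1, 2].
x_proj = clip(1.3226) = 1.3226
y_proj = clip(2.0277) = 2.0
Step 4: Evaluate f.
f(1.3226, 2.0) = 37.7852


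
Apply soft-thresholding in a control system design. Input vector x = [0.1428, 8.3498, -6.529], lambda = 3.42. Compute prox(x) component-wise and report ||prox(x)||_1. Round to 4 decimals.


Soft-thresholding with lambda = 3.42:
prox(0.1428) = sign(0.1428)*max(|0.1428| - 3.42, 0) = 0.0
prox(8.3498) = sign(8.3498)*max(|8.3498| - 3.42, 0) = 4.9298
prox(-6.529) = sign(-6.529)*max(|-6.529| - 3.42, 0) = -3.109
prox(x) = [0.0, 4.9298, -3.109]
||prox(x)||_1 = 0.0 + 4.9298 + 3.109 = 8.0388


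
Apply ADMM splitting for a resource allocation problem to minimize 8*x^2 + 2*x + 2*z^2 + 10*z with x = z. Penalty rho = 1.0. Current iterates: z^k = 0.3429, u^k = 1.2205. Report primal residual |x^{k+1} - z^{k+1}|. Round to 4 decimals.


ADMM iteration with rho = 1.0, z^k = 0.3429, u^k = 1.2205
Step 1: x-update.
Minimize 8*x^2 + 2*x + (1.0/2)*(x - 0.3429 + 1.2205)^2
FOC: (2*8 + 1.0)*x = -2 + 1.0*(0.3429 - 1.2205)
x^{k+1} = -0.1693
Step 2: z-update.
Minimize 2*z^2 + 10*z + (1.0/2)*(-0.1693 - z + 1.2205)^2
FOC: (2*2 + 1.0)*z = -10 + 1.0*(-0.1693 + 1.2205)
z^{k+1} = -1.7898
Step 3: u-update.
u^{k+1} = 1.2205 - 0.1693 + 1.7898 = 2.841
Step 4: Primal residual = |-0.1693 + 1.7898| = 1.6205


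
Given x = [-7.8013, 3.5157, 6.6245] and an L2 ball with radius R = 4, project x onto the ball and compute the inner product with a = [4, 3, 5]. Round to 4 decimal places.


Step 1: Compute ||x|| (intermediates to 6 decimals).
||x|| = sqrt((-7.8013)^2 + 3.5157^2 + 6.6245^2) = 10.82148
Step 2: Project.
Since ||x|| > R, scale = R/||x|| = 4/10.82148 = 0.369635, proj(x) = scale * x
proj(x) = [-2.883634, 1.299526, 2.448647]
Step 3: Dot product.
a^T * proj(x) = 4*(-2.883634) + 3*1.299526 + 5*2.448647 = 4.6073


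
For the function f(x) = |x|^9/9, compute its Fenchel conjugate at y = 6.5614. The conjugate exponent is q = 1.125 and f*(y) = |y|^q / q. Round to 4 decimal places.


The conjugate exponent q satisfies 1/p + 1/q = 1.
p = 9, so q = 9/(9 - 1) = 1.125
|y|^q = 6.5614^1.125 = 8.3008
f*(6.5614) = 8.3008 / 1.125 = 7.3785


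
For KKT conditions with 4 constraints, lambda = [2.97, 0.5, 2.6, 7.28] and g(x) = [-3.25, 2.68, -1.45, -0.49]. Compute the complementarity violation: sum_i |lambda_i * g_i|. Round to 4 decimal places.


KKT complementary slackness check:
lambda_1 * g_1 = 2.97 * -3.25 = -9.6525
lambda_2 * g_2 = 0.5 * 2.68 = 1.34
lambda_3 * g_3 = 2.6 * -1.45 = -3.77
lambda_4 * g_4 = 7.28 * -0.49 = -3.5672
Total violation = 9.6525 + 1.34 + 3.77 + 3.5672 = 18.3297


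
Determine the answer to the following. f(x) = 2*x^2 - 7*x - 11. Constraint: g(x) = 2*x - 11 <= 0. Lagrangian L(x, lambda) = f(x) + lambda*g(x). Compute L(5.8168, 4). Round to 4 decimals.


Step 1: Evaluate f(x).
f(5.8168) = 2*5.8168^2 - 7*5.8168 - 11 = 15.9527
Step 2: Evaluate g(x).
g(5.8168) = 2*5.8168 - 11 = 0.6336
Step 3: Compute Lagrangian.
L = 15.9527 + 4*0.6336 = 18.4871


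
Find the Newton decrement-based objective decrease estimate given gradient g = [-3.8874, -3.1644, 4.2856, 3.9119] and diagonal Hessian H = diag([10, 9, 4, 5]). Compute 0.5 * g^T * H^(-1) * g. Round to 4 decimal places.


Step 1: H is diagonal, so H^(-1) * g = [-0.3887, -0.3516, 1.0714, 0.7824].
Step 2: g^T H^(-1) g = sum_i g_i^2 / H_ii
  = (-3.8874)^2/10 + (-3.1644)^2/9 + (4.2856)^2/4 + (3.9119)^2/5
  = 1.5112 + 1.1126 + 4.5916 + 3.0606 = 10.276
Step 3: Objective decrease = 0.5 * g^T H^(-1) g = 5.138


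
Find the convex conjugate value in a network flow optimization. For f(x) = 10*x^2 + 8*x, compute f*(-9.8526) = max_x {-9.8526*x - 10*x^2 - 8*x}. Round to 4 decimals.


f*(y) = sup_x {y*x - a*x^2 - b*x} = sup_x {(y-b)*x - a*x^2}
FOC: (y - b) - 2a*x = 0 => x* = (y - b)/(2a)
x* = (-9.8526 - 8)/(2*10) = -0.8926
f*(-9.8526) = (y-b)^2/(4a) = (-9.8526 - 8)^2/(4*10)
= 318.7153/40 = 7.9679


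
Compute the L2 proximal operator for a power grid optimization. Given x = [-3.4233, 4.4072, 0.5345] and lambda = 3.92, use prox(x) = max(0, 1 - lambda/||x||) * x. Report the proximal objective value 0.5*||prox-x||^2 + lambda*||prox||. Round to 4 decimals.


Step 1: Compute ||x||.
||x|| = 5.6061
Step 2: Compute scaling factor.
scale = max(0, 1 - 3.92/5.6061) = 0.3008
Step 3: prox(x) = [-1.0296, 1.3255, 0.1608]
||prox(x)|| = 1.6861
Step 4: Proximal objective.
0.5*||prox-x||^2 = 7.6832
lambda*||prox|| = 6.6095
Total = 14.2926


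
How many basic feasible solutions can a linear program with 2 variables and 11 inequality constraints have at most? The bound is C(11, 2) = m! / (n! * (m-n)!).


Each vertex corresponds to some choice of n active constraints out of m, so the number of vertices is at most C(m, n) = m! / (n!(m-n)!).
m = 11, n = 2
Numerator: 11 * 10
Denominator: 2! = 2
C(11, 2) = 55


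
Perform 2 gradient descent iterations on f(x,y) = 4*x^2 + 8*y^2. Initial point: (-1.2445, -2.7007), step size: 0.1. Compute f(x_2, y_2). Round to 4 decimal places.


Gradient descent on f(x,y) = 4*x^2 + 8*y^2.
Starting point: (-1.2445, -2.7007), alpha = 0.1
Step 1: grad_x = 2*4*-1.2445 = -9.956, grad_y = 2*8*-2.7007 = -43.2112
  x_1 = -1.2445 - 0.1*-9.956 = -0.2489
  y_1 = -2.7007 - 0.1*-43.2112 = 1.6204
Step 2: grad_x = 2*4*-0.2489 = -1.9912, grad_y = 2*8*1.6204 = 25.9267
  x_2 = -0.2489 - 0.1*-1.9912 = -0.0498
  y_2 = 1.6204 - 0.1*25.9267 = -0.9723
f(-0.0498, -0.9723) = 4*(-0.0498)^2 + 8*(-0.9723)^2 = 7.5721


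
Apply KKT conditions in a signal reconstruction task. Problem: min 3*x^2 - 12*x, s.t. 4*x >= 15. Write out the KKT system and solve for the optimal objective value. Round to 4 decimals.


Step 1: Try lambda = 0 (constraint inactive).
x_unc = 12/(2*3) = 2.0
Check: 4*2.0 = 8.0 < 15 -- violated!
Step 2: Constraint must be active: 4*x = 15
x* = 15/4 = 3.75
lambda = (2*3*3.75 - 12)/4 = 2.625
Step 3: Compute optimal value.
f(x*) = 3*3.75^2 - 12*3.75 = -2.8125


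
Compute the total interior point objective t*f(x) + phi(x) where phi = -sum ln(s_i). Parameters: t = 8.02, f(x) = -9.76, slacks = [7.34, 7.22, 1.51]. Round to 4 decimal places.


Step 1: Compute log-barrier.
ln values: [1.9933, 1.9769, 0.4121]
phi = -(1.9933 + 1.9769 + 0.4121) = -4.3823
Step 2: Compute augmented objective.
t*f(x) = 8.02*-9.76 = -78.2752
Total = -78.2752 - 4.3823 = -82.6575


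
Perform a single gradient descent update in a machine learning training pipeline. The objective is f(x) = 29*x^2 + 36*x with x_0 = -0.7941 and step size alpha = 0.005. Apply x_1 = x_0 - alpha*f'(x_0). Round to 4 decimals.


We compute the gradient at x_0 and apply the update.
f'(x) = 58*x + 36
f'(-0.7941) = 58*-0.7941 + 36 = -10.0578
x_1 = -0.7941 - 0.005*-10.0578 = -0.7438


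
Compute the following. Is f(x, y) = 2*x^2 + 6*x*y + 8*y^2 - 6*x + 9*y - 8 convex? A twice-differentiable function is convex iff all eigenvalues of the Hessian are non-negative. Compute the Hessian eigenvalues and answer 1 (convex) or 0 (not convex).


The Hessian of f(x,y) = 2*x^2 + 6*x*y + 8*y^2 - 6*x + 9*y - 8 is:
H = [[4, 6], [6, 16]]
Trace = 4 + 16 = 20
Determinant = 4*16 - (6)^2 = 28
Discriminant = (20)^2 - 4*28 = 288.0
Eigenvalues: lambda_1 = 1.5147, lambda_2 = 18.4853
The function is convex.

1


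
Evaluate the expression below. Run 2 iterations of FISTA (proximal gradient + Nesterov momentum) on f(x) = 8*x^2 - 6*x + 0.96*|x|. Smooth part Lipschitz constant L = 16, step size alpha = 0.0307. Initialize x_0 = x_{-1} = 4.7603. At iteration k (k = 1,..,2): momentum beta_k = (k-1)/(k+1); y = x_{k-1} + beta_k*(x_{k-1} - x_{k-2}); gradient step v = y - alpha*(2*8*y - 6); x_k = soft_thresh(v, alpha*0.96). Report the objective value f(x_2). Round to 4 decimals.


FISTA on f(x) = 8*x^2 - 6*x + 0.96*|x|
L = 16, alpha = 0.0307
Iteration 1: beta = 0.0, y = 4.7603 + 0.0*(4.7603 - 4.7603) = 4.7603
  grad(y) = 70.1648, v = y - alpha*grad = 2.6062
  prox(v) = soft_thresh(2.6062, 0.0295) = 2.5768
Iteration 2: beta = 0.3333, y = 2.5768 + 0.3333*(2.5768 - 4.7603) = 1.8489
  grad(y) = 23.5828, v = y - alpha*grad = 1.1249
  prox(v) = soft_thresh(1.1249, 0.0295) = 1.0955
f(x_2) = 8*1.0955^2 - 6*1.0955 + 0.96*|1.0955| = 4.0792


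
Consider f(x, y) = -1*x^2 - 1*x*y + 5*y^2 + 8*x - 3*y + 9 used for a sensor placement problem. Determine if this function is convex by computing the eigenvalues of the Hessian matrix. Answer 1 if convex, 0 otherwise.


The Hessian of f(x,y) = -1*x^2 - 1*x*y + 5*y^2 + 8*x - 3*y + 9 is:
H = [[-2, -1], [-1, 10]]
Trace = -2 + 10 = 8
Determinant = -2*10 - (-1)^2 = -21
Discriminant = (8)^2 - 4*-21 = 148.0
Eigenvalues: lambda_1 = -2.0828, lambda_2 = 10.0828
The function is not convex.

0


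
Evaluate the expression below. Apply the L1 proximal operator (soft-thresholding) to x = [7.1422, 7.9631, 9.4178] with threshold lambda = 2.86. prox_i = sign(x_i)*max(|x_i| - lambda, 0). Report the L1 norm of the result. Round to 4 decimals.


Soft-thresholding with lambda = 2.86:
prox(7.1422) = sign(7.1422)*max(|7.1422| - 2.86, 0) = 4.2822
prox(7.9631) = sign(7.9631)*max(|7.9631| - 2.86, 0) = 5.1031
prox(9.4178) = sign(9.4178)*max(|9.4178| - 2.86, 0) = 6.5578
prox(x) = [4.2822, 5.1031, 6.5578]
||prox(x)||_1 = 4.2822 + 5.1031 + 6.5578 = 15.9431


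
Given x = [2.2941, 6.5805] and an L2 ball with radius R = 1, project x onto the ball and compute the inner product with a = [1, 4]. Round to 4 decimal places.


Step 1: Compute ||x|| (intermediates to 6 decimals).
||x|| = sqrt(2.2941^2 + 6.5805^2) = 6.968922
Step 2: Project.
Since ||x|| > R, scale = R/||x|| = 1/6.968922 = 0.143494, proj(x) = scale * x
proj(x) = [0.32919, 0.944262]
Step 3: Dot product.
a^T * proj(x) = 1*0.32919 + 4*0.944262 = 4.1062


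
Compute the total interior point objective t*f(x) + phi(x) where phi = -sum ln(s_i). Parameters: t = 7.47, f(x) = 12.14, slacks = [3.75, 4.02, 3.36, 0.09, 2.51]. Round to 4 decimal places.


Step 1: Compute log-barrier.
ln values: [1.3218, 1.3913, 1.2119, -2.4079, 0.9203]
phi = -(1.3218 + 1.3913 + 1.2119 - 2.4079 + 0.9203) = -2.4373
Step 2: Compute augmented objective.
t*f(x) = 7.47*12.14 = 90.6858
Total = 90.6858 - 2.4373 = 88.2485


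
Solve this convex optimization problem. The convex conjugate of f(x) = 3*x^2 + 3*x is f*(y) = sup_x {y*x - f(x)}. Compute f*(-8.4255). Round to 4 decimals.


f*(y) = sup_x {y*x - a*x^2 - b*x} = sup_x {(y-b)*x - a*x^2}
FOC: (y - b) - 2a*x = 0 => x* = (y - b)/(2a)
x* = (-8.4255 - 3)/(2*3) = -1.9043
f*(-8.4255) = (y-b)^2/(4a) = (-8.4255 - 3)^2/(4*3)
= 130.5421/12 = 10.8785


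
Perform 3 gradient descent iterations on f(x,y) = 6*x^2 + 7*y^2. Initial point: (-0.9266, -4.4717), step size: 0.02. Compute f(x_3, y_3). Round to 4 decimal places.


Gradient descent on f(x,y) = 6*x^2 + 7*y^2.
Starting point: (-0.9266, -4.4717), alpha = 0.02
Step 1: grad_x = 2*6*-0.9266 = -11.1192, grad_y = 2*7*-4.4717 = -62.6038
  x_1 = -0.9266 - 0.02*-11.1192 = -0.7042
  y_1 = -4.4717 - 0.02*-62.6038 = -3.2196
Step 2: grad_x = 2*6*-0.7042 = -8.4506, grad_y = 2*7*-3.2196 = -45.0747
  x_2 = -0.7042 - 0.02*-8.4506 = -0.5352
  y_2 = -3.2196 - 0.02*-45.0747 = -2.3181
Step 3: grad_x = 2*6*-0.5352 = -6.4224, grad_y = 2*7*-2.3181 = -32.4538
  x_3 = -0.5352 - 0.02*-6.4224 = -0.4068
  y_3 = -2.3181 - 0.02*-32.4538 = -1.6691
f(-0.4068, -1.6691) = 6*(-0.4068)^2 + 7*(-1.6691)^2 = 20.4929


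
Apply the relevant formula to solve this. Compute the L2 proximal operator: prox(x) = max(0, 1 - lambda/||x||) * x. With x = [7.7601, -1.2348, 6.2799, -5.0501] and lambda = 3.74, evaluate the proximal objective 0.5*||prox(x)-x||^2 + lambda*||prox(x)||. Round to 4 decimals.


Step 1: Compute ||x||.
||x|| = 11.2554
Step 2: Compute scaling factor.
scale = max(0, 1 - 3.74/11.2554) = 0.6677
Step 3: prox(x) = [5.1815, -0.8245, 4.1932, -3.372]
||prox(x)|| = 7.5154
Step 4: Proximal objective.
0.5*||prox-x||^2 = 6.9938
lambda*||prox|| = 28.1076
Total = 35.1015


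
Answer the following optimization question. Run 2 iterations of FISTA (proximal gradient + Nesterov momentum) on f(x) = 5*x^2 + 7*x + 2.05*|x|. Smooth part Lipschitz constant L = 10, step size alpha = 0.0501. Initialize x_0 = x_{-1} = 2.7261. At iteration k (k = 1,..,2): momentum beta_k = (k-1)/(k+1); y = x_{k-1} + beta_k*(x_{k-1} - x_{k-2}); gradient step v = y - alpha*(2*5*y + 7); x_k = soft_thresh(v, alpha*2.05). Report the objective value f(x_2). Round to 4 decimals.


FISTA on f(x) = 5*x^2 + 7*x + 2.05*|x|
L = 10, alpha = 0.0501
Iteration 1: beta = 0.0, y = 2.7261 + 0.0*(2.7261 - 2.7261) = 2.7261
  grad(y) = 34.261, v = y - alpha*grad = 1.0096
  prox(v) = soft_thresh(1.0096, 0.1027) = 0.9069
Iteration 2: beta = 0.3333, y = 0.9069 + 0.3333*(0.9069 - 2.7261) = 0.3005
  grad(y) = 10.0053, v = y - alpha*grad = -0.2007
  prox(v) = soft_thresh(-0.2007, 0.1027) = -0.098
f(x_2) = 5*(-0.098)^2 + 7*(-0.098) + 2.05*|-0.098| = -0.4372


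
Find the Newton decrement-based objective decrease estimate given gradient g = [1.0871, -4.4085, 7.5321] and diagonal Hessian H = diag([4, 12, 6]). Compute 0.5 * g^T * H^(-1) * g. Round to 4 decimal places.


Step 1: H is diagonal, so H^(-1) * g = [0.2718, -0.3674, 1.2554].
Step 2: g^T H^(-1) g = sum_i g_i^2 / H_ii
  = (1.0871)^2/4 + (-4.4085)^2/12 + (7.5321)^2/6
  = 0.2954 + 1.6196 + 9.4554 = 11.3704
Step 3: Objective decrease = 0.5 * g^T H^(-1) g = 5.6852


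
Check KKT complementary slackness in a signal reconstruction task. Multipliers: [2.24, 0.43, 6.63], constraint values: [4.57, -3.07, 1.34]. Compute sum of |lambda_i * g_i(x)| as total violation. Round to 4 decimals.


KKT complementary slackness check:
lambda_1 * g_1 = 2.24 * 4.57 = 10.2368
lambda_2 * g_2 = 0.43 * -3.07 = -1.3201
lambda_3 * g_3 = 6.63 * 1.34 = 8.8842
Total violation = 10.2368 + 1.3201 + 8.8842 = 20.4411


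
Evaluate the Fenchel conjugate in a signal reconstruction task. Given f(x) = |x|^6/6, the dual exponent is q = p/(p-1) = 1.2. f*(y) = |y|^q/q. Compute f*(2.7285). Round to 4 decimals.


The conjugate exponent q satisfies 1/p + 1/q = 1.
p = 6, so q = 6/(6 - 1) = 1.2
|y|^q = 2.7285^1.2 = 3.3351
f*(2.7285) = 3.3351 / 1.2 = 2.7792


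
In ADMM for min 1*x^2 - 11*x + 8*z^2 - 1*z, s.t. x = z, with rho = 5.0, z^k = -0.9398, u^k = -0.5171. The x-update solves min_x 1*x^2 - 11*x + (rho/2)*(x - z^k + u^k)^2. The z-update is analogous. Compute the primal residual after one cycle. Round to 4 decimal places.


ADMM iteration with rho = 5.0, z^k = -0.9398, u^k = -0.5171
Step 1: x-update.
Minimize 1*x^2 - 11*x + (5.0/2)*(x + 0.9398 - 0.5171)^2
FOC: (2*1 + 5.0)*x = 11 + 5.0*(-0.9398 + 0.5171)
x^{k+1} = 1.2695
Step 2: z-update.
Minimize 8*z^2 - 1*z + (5.0/2)*(1.2695 - z - 0.5171)^2
FOC: (2*8 + 5.0)*z = 1 + 5.0*(1.2695 - 0.5171)
z^{k+1} = 0.2268
Step 3: u-update.
u^{k+1} = -0.5171 + 1.2695 - 0.2268 = 0.5256
Step 4: Primal residual = |1.2695 - 0.2268| = 1.0427


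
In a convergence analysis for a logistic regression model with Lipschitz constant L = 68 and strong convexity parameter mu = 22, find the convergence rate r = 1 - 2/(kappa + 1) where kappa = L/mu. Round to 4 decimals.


Step 1: Compute the condition number.
kappa = L/mu = 68/22 = 3.0909
Step 2: Compute the convergence rate.
r = 1 - 2/(kappa + 1) = 1 - 2*mu/(L + mu) = (L - mu)/(L + mu) = 46/90 = 0.5111


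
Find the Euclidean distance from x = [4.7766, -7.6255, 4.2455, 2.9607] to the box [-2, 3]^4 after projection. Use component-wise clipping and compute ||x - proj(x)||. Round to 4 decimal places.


Project each component onto [-2, 3].
clip(4.7766) = 3.0, clip(-7.6255) = -2.0, clip(4.2455) = 3.0, clip(2.9607) = 2.9607
Projection = [3.0, -2.0, 3.0, 2.9607]
Squared diffs: [3.1563, 31.6463, 1.5513, 0.0]
Distance = sqrt(36.3539) = 6.0294


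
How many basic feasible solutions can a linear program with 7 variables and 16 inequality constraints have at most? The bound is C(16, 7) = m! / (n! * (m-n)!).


Each vertex corresponds to some choice of n active constraints out of m, so the number of vertices is at most C(m, n) = m! / (n!(m-n)!).
m = 16, n = 7
Numerator: 16 * 15 * 14 * 13 * 12 * 11 * 10
Denominator: 7! = 5040
C(16, 7) = 11440


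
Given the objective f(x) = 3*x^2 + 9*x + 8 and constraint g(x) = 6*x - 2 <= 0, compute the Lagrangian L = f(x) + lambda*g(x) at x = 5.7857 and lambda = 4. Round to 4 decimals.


Step 1: Evaluate f(x).
f(5.7857) = 3*5.7857^2 + 9*5.7857 + 8 = 160.4943
Step 2: Evaluate g(x).
g(5.7857) = 6*5.7857 - 2 = 32.7142
Step 3: Compute Lagrangian.
L = 160.4943 + 4*32.7142 = 291.3511


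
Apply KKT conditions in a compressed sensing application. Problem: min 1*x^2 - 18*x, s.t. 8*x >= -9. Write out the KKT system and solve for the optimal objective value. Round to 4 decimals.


Step 1: Try lambda = 0 (constraint inactive).
Stationarity: 2*1*x - 18 = 0
x* = 18/(2*1) = 9.0
Check constraint: 8*9.0 = 72.0 >= -9 -- satisfied.
Step 2: Compute optimal value.
f(x*) = 1*9.0^2 - 18*9.0 = -81.0


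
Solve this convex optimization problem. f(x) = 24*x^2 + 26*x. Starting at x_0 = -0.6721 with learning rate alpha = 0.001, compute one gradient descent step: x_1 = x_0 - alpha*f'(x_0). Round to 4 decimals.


We compute the gradient at x_0 and apply the update.
f'(x) = 48*x + 26
f'(-0.6721) = 48*-0.6721 + 26 = -6.2608
x_1 = -0.6721 - 0.001*-6.2608 = -0.6658


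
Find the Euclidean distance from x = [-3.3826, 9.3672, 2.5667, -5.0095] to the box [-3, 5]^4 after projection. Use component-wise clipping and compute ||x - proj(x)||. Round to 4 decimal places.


Project each component onto [-3, 5].
clip(-3.3826) = -3.0, clip(9.3672) = 5.0, clip(2.5667) = 2.5667, clip(-5.0095) = -3.0
Projection = [-3.0, 5.0, 2.5667, -3.0]
Squared diffs: [0.1464, 19.0724, 0.0, 4.0381]
Distance = sqrt(23.2569) = 4.8225


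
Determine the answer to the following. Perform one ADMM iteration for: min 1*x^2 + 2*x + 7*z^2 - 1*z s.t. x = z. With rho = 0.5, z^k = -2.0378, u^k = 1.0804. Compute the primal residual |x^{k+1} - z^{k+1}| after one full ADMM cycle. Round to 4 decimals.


ADMM iteration with rho = 0.5, z^k = -2.0378, u^k = 1.0804
Step 1: x-update.
Minimize 1*x^2 + 2*x + (0.5/2)*(x + 2.0378 + 1.0804)^2
FOC: (2*1 + 0.5)*x = -2 + 0.5*(-2.0378 - 1.0804)
x^{k+1} = -1.4236
Step 2: z-update.
Minimize 7*z^2 - 1*z + (0.5/2)*(-1.4236 - z + 1.0804)^2
FOC: (2*7 + 0.5)*z = 1 + 0.5*(-1.4236 + 1.0804)
z^{k+1} = 0.0571
Step 3: u-update.
u^{k+1} = 1.0804 - 1.4236 - 0.0571 = -0.4004
Step 4: Primal residual = |-1.4236 - 0.0571| = 1.4808


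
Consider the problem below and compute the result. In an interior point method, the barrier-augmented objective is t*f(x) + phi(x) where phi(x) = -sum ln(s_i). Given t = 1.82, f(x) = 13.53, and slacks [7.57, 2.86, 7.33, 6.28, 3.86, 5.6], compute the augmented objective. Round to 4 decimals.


Step 1: Compute log-barrier.
ln values: [2.0242, 1.0508, 1.992, 1.8374, 1.3507, 1.7228]
phi = -(2.0242 + 1.0508 + 1.992 + 1.8374 + 1.3507 + 1.7228) = -9.9778
Step 2: Compute augmented objective.
t*f(x) = 1.82*13.53 = 24.6246
Total = 24.6246 - 9.9778 = 14.6468


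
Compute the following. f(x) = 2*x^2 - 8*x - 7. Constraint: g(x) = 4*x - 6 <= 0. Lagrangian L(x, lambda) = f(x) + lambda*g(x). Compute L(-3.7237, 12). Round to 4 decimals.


Step 1: Evaluate f(x).
f(-3.7237) = 2*(-3.7237)^2 - 8*(-3.7237) - 7 = 50.5215
Step 2: Evaluate g(x).
g(-3.7237) = 4*-3.7237 - 6 = -20.8948
Step 3: Compute Lagrangian.
L = 50.5215 + 12*-20.8948 = -200.2161


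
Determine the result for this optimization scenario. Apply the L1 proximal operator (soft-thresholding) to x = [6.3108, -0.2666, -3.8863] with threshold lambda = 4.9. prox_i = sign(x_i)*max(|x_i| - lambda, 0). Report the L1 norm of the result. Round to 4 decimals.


Soft-thresholding with lambda = 4.9:
prox(6.3108) = sign(6.3108)*max(|6.3108| - 4.9, 0) = 1.4108
prox(-0.2666) = sign(-0.2666)*max(|-0.2666| - 4.9, 0) = 0.0
prox(-3.8863) = sign(-3.8863)*max(|-3.8863| - 4.9, 0) = 0.0
prox(x) = [1.4108, 0.0, 0.0]
||prox(x)||_1 = 1.4108 + 0.0 + 0.0 = 1.4108


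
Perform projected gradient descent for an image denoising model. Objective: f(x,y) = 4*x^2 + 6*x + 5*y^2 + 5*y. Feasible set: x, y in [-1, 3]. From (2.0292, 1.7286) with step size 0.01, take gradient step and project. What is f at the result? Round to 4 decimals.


Step 1: Compute gradient at (2.0292, 1.7286).
grad_x = 2*4*2.0292 + 6 = 22.2336
grad_y = 2*5*1.7286 + 5 = 22.286
Step 2: Gradient step.
x_raw = 2.0292 - 0.01*22.2336 = 1.8069
y_raw = 1.7286 - 0.01*22.286 = 1.5057
Step 3: Project onto [-1, 3].
x_proj = clip(1.8069) = 1.8069
y_proj = clip(1.5057) = 1.5057
Step 4: Evaluate f.
f(1.8069, 1.5057) = 42.7652


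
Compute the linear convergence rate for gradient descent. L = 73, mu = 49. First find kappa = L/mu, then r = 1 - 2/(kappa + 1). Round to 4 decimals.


Step 1: Compute the condition number.
kappa = L/mu = 73/49 = 1.4898
Step 2: Compute the convergence rate.
r = 1 - 2/(kappa + 1) = 1 - 2*mu/(L + mu) = (L - mu)/(L + mu) = 24/122 = 0.1967


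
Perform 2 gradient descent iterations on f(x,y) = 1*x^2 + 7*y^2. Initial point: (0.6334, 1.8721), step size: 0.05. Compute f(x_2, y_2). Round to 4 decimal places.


Gradient descent on f(x,y) = 1*x^2 + 7*y^2.
Starting point: (0.6334, 1.8721), alpha = 0.05
Step 1: grad_x = 2*1*0.6334 = 1.2668, grad_y = 2*7*1.8721 = 26.2094
  x_1 = 0.6334 - 0.05*1.2668 = 0.5701
  y_1 = 1.8721 - 0.05*26.2094 = 0.5616
Step 2: grad_x = 2*1*0.5701 = 1.1401, grad_y = 2*7*0.5616 = 7.8628
  x_2 = 0.5701 - 0.05*1.1401 = 0.5131
  y_2 = 0.5616 - 0.05*7.8628 = 0.1685
f(0.5131, 0.1685) = 1*0.5131^2 + 7*0.1685^2 = 0.4619


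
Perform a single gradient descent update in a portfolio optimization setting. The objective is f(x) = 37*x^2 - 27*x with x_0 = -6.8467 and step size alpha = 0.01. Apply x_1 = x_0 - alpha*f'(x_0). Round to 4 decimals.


We compute the gradient at x_0 and apply the update.
f'(x) = 74*x - 27
f'(-6.8467) = 74*-6.8467 - 27 = -533.6558
x_1 = -6.8467 - 0.01*-533.6558 = -1.5101


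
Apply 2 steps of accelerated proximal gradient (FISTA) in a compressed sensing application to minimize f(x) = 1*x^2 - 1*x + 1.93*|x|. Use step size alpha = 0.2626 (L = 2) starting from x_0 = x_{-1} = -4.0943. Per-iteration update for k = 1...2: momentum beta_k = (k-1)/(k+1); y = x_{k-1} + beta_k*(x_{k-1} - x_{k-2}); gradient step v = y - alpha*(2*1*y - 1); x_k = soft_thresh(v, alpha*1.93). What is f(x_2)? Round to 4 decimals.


FISTA on f(x) = 1*x^2 - 1*x + 1.93*|x|
L = 2, alpha = 0.2626
Iteration 1: beta = 0.0, y = -4.0943 + 0.0*(-4.0943 + 4.0943) = -4.0943
  grad(y) = -9.1886, v = y - alpha*grad = -1.6814
  prox(v) = soft_thresh(-1.6814, 0.5068) = -1.1746
Iteration 2: beta = 0.3333, y = -1.1746 + 0.3333*(-1.1746 + 4.0943) = -0.2013
  grad(y) = -1.4026, v = y - alpha*grad = 0.167
  prox(v) = soft_thresh(0.167, 0.5068) = 0.0
f(x_2) = 1*0.0^2 - 1*0.0 + 1.93*|0.0| = 0.0


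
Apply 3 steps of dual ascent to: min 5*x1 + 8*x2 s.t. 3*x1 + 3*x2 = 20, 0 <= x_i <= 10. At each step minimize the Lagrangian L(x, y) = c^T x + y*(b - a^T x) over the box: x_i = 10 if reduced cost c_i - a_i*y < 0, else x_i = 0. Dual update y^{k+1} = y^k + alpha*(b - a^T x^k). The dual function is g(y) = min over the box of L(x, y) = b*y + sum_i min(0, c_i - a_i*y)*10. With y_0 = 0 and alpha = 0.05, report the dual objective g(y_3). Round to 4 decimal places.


Dual ascent for LP: min 5*x1 + 8*x2, 3*x1 + 3*x2 = 20, 0 <= x_i <= 10
Step 1: y^k = 0.0, reduced costs: (5.0, 8.0)
  x^k = (0.0, 0.0), subgradient = b - a^T x = 20.0
  y^{k+1} = 0.0 + 0.05*20.0 = 1.0
Step 2: y^k = 1.0, reduced costs: (2.0, 5.0)
  x^k = (0.0, 0.0), subgradient = b - a^T x = 20.0
  y^{k+1} = 1.0 + 0.05*20.0 = 2.0
Step 3: y^k = 2.0, reduced costs: (-1.0, 2.0)
  x^k = (10.0, 0.0), subgradient = b - a^T x = -10.0
  y^{k+1} = 2.0 + 0.05*-10.0 = 1.5
Dual objective at y_3 = 1.5: reduced costs (0.5, 3.5), box minimizer x = (0.0, 0.0)
g(y_3) = b*y + (c1 - a1*y)*x1 + (c2 - a2*y)*x2 = 20*1.5 + 0.5*0.0 + 3.5*0.0 = 30.0 + 0.0 + 0.0 = 30.0


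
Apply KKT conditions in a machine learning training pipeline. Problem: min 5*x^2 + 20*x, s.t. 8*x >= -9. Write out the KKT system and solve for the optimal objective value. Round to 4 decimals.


Step 1: Try lambda = 0 (constraint inactive).
x_unc = -20/(2*5) = -2.0
Check: 8*-2.0 = -16.0 < -9 -- violated!
Step 2: Constraint must be active: 8*x = -9
x* = -9/8 = -1.125
lambda = (2*5*(-1.125) + 20)/8 = 1.0938
Step 3: Compute optimal value.
f(x*) = 5*(-1.125)^2 + 20*(-1.125) = -16.1719
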